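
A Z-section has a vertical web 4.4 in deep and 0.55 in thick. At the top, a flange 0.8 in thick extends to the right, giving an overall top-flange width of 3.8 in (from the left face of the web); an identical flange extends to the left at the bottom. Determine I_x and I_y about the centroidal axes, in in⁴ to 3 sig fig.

Decompose the section into non-overlapping parts with the origin at the bottom-left of its bounding rectangle.
Web: 0.55 × 4.4, A = 2.42 in², y = 2.2 in, Ī = 3.9043 in⁴.
Top flange (beyond web): 3.25 × 0.8, A = 2.6 in², y = 4 in, Ī = 0.13867 in⁴.
Bottom flange (beyond web): 3.25 × 0.8, A = 2.6 in², y = 0.4 in, Ī = 0.13867 in⁴.
Centroid: ȳ = ΣA·y / ΣA = 2.2 in.
Transfer each piece to the centroidal x-axis using Ī + A·d² with d = y − 2.2:
  web: d = 0 in → contributes +3.9043 in⁴
  top flange (beyond web): d = 1.8 in → contributes +8.5627 in⁴
  bottom flange (beyond web): d = -1.8 in → contributes +8.5627 in⁴
Total I = 21.03 in⁴.
For the y-axis: x̄ = 3.525 in.
Repeating about the centroidal y-axis gives I_y = 23.41 in⁴.

I_x ≈ 21.0 in⁴, I_y ≈ 23.4 in⁴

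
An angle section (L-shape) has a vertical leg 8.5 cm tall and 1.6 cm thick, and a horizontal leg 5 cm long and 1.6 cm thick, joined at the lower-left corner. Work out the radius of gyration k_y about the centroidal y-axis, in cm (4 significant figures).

Break the section into simple shapes (no overlaps), measuring from the bottom-left corner of the bounding box.
Vertical leg: 1.6 × 8.5, A = 13.6 cm², x = 0.8 cm, Ī = 2.90133 cm⁴.
Horizontal leg (remainder): 3.4 × 1.6, A = 5.44 cm², x = 3.3 cm, Ī = 5.24053 cm⁴.
Centroid: x̄ = ΣA·x / ΣA = 1.51429 cm.
Transfer each piece to the centroidal y-axis using Ī + A·d² with d = x − 1.51429:
  vertical leg: d = -0.714286 cm → contributes +9.84011 cm⁴
  horizontal leg (remainder): d = 1.78571 cm → contributes +22.5875 cm⁴
Total I = 32.4276 cm⁴.
Radius of gyration: k = √(I/A) = √(32.4276 / 19.04) = 1.30504 cm.

k_y ≈ 1.305 cm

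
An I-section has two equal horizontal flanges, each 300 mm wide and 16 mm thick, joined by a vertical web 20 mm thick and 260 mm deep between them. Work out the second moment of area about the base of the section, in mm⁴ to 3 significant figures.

Treat the section as a set of non-overlapping primitives; coordinates are from the bounding-box lower-left.
Bottom flange: 300 × 16, A = 4 800 mm², y = 8 mm, Ī = 102 400 mm⁴.
Web: 20 × 260, A = 5 200 mm², y = 146 mm, Ī = 29 293 333 mm⁴.
Top flange: 300 × 16, A = 4 800 mm², y = 284 mm, Ī = 102 400 mm⁴.
Transfer each piece to the bottom edge using Ī + A·d² with d = y − 0:
  bottom flange: d = 8 mm → contributes +409 600 mm⁴
  web: d = 146 mm → contributes +140 136 533 mm⁴
  top flange: d = 284 mm → contributes +387 251 200 mm⁴
Total I = 527 797 333 mm⁴.

I_base ≈ 5.28 × 10⁸ mm⁴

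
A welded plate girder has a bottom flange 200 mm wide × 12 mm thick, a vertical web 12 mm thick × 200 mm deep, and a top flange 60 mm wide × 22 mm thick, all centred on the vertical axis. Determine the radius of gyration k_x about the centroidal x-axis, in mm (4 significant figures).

Decompose the section into non-overlapping parts with the origin at the bottom-left of its bounding rectangle.
Bottom plate: 200 × 12, A = 2 400 mm², y = 6 mm, Ī = 28 800 mm⁴.
Web plate: 12 × 200, A = 2 400 mm², y = 112 mm, Ī = 8 000 000 mm⁴.
Top plate: 60 × 22, A = 1 320 mm², y = 223 mm, Ī = 53 240 mm⁴.
Centroid: ȳ = ΣA·y / ΣA = 94.3725 mm.
Transfer each piece to the centroidal x-axis using Ī + A·d² with d = y − 94.3725:
  bottom plate: d = -88.3725 mm → contributes +18 772 098 mm⁴
  web plate: d = 17.6275 mm → contributes +8 745 745 mm⁴
  top plate: d = 128.627 mm → contributes +21 892 668 mm⁴
Total I = 49 410 511 mm⁴.
Radius of gyration: k = √(I/A) = √(49 410 511 / 6 120) = 89.8533 mm.

k_x ≈ 89.85 mm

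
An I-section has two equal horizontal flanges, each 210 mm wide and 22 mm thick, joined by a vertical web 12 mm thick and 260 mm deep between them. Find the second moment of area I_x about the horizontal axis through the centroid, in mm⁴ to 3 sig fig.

Split into non-overlapping primitives; take the origin at the lower-left of the bounding box.
Bottom flange: 210 × 22, A = 4 620 mm², y = 11 mm, Ī = 186 340 mm⁴.
Web: 12 × 260, A = 3 120 mm², y = 152 mm, Ī = 17 576 000 mm⁴.
Top flange: 210 × 22, A = 4 620 mm², y = 293 mm, Ī = 186 340 mm⁴.
By symmetry the centroid is at mid-height, ȳ = 152 mm.
Transfer each piece to the horizontal axis through the centroid using Ī + A·d² with d = y − 152:
  bottom flange: d = -141 mm → contributes +92 036 560 mm⁴
  web: d = 0 mm → contributes +17 576 000 mm⁴
  top flange: d = 141 mm → contributes +92 036 560 mm⁴
Total I = 201 649 120 mm⁴.

I_x ≈ 2.02 × 10⁸ mm⁴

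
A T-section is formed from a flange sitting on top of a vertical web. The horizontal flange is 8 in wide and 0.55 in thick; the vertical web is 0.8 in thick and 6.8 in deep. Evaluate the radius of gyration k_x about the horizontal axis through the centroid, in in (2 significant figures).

Split into non-overlapping primitives; take the origin at the lower-left of the bounding box.
Flange: 8 × 0.55, A = 4.4 in², y = 7.075 in, Ī = 0.1109 in⁴.
Web: 0.8 × 6.8, A = 5.44 in², y = 3.4 in, Ī = 20.96 in⁴.
Centroid: ȳ = ΣA·y / ΣA = 5.043 in.
Transfer each piece to the horizontal axis through the centroid using Ī + A·d² with d = y − 5.043:
  flange: d = 2.032 in → contributes +18.27 in⁴
  web: d = -1.643 in → contributes +35.65 in⁴
Total I = 53.93 in⁴.
Radius of gyration: k = √(I/A) = √(53.93 / 9.84) = 2.341 in.

k_x ≈ 2.3 in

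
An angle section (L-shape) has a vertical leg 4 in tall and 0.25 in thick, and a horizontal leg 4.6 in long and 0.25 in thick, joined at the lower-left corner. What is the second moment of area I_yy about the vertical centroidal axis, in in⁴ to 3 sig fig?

Split into non-overlapping primitives; take the origin at the lower-left of the bounding box.
Vertical leg: 0.25 × 4, A = 1 in², x = 0.125 in, Ī = 0.0052083 in⁴.
Horizontal leg (remainder): 4.35 × 0.25, A = 1.0875 in², x = 2.425 in, Ī = 1.7149 in⁴.
Centroid: x̄ = ΣA·x / ΣA = 1.3232 in.
Transfer each piece to the vertical centroidal axis using Ī + A·d² with d = x − 1.3232:
  vertical leg: d = -1.1982 in → contributes +1.4409 in⁴
  horizontal leg (remainder): d = 1.1018 in → contributes +3.035 in⁴
Total I = 4.4759 in⁴.

I_yy ≈ 4.48 in⁴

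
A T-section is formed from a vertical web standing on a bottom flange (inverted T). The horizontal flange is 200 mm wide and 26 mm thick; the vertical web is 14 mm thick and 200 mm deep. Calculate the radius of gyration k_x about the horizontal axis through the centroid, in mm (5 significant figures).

k_x ≈ 64.095 mm

Decompose the section into non-overlapping parts with the origin at the bottom-left of its bounding rectangle.
Flange: 200 × 26, A = 5 200 mm², y = 13 mm, Ī = 292933.3 mm⁴.
Web: 14 × 200, A = 2 800 mm², y = 126 mm, Ī = 9 333 333 mm⁴.
Centroid: ȳ = ΣA·y / ΣA = 52.55 mm.
Transfer each piece to the horizontal axis through the centroid using Ī + A·d² with d = y − 52.55:
  flange: d = -39.55 mm → contributes +8 426 786 mm⁴
  web: d = 73.45 mm → contributes +24 439 060 mm⁴
Total I = 32 865 847 mm⁴.
Radius of gyration: k = √(I/A) = √(32 865 847 / 8 000) = 64.09548 mm.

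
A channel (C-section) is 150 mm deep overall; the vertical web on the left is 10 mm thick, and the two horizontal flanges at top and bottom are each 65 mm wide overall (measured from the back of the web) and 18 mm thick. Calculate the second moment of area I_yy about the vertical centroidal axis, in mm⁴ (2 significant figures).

Treat the section as a set of non-overlapping primitives; coordinates are from the bounding-box lower-left.
Web: 10 × 150, A = 1 500 mm², x = 5 mm, Ī = 12 500 mm⁴.
Top flange (beyond web): 55 × 18, A = 990 mm², x = 37.5 mm, Ī = 249 563 mm⁴.
Bottom flange (beyond web): 55 × 18, A = 990 mm², x = 37.5 mm, Ī = 249 563 mm⁴.
Centroid: x̄ = ΣA·x / ΣA = 23.49 mm.
Transfer each piece to the vertical centroidal axis using Ī + A·d² with d = x − 23.49:
  web: d = -18.49 mm → contributes +525 397 mm⁴
  top flange (beyond web): d = 14.01 mm → contributes +443 842 mm⁴
  bottom flange (beyond web): d = 14.01 mm → contributes +443 842 mm⁴
Total I = 1 413 080 mm⁴.

I_yy ≈ 1.4 × 10⁶ mm⁴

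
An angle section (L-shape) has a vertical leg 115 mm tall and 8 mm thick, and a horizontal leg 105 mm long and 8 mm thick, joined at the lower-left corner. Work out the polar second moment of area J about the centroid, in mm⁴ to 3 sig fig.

Treat the section as a set of non-overlapping primitives; coordinates are from the bounding-box lower-left.
Vertical leg: 8 × 115, A = 920 mm², y = 57.5 mm, Ī = 1 013 917 mm⁴.
Horizontal leg (remainder): 97 × 8, A = 776 mm², y = 4 mm, Ī = 4138.7 mm⁴.
Centroid: ȳ = ΣA·y / ΣA = 33.021 mm.
Transfer each piece to the centroidal x-axis using Ī + A·d² with d = y − 33.021:
  vertical leg: d = 24.479 mm → contributes +1 565 190 mm⁴
  horizontal leg (remainder): d = -29.021 mm → contributes +657 710 mm⁴
Total I = 2 222 901 mm⁴.
For the y-axis: x̄ = 28.021 mm.
Repeating about the centroidal y-axis gives I_y = 1 773 581 mm⁴.
Polar second moment: J = I_x + I_y = 3 996 481 mm⁴.

J ≈ 4.00 × 10⁶ mm⁴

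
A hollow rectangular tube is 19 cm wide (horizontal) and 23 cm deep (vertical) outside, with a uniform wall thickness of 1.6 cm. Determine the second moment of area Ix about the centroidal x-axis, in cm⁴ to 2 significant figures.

Ix ≈ 9000 cm⁴

Split into non-overlapping primitives; take the origin at the lower-left of the bounding box.
Outer rectangle: 19 × 23, A = 437 cm², y = 11.5 cm, Ī = 19 264 cm⁴.
Inner void (subtracted): 15.8 × 19.8, A = 312.8 cm², y = 11.5 cm, Ī = 10 220 cm⁴.
By symmetry the centroid is at mid-height, ȳ = 11.5 cm.
All pieces are centred on the centroidal x-axis, so I = ΣĪ (holes subtracted) = 9 044 cm⁴.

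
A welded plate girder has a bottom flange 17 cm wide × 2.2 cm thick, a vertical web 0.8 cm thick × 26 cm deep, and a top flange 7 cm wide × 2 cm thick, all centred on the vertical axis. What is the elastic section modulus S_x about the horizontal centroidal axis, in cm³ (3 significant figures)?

S_x ≈ 503 cm³

Treat the section as a set of non-overlapping primitives; coordinates are from the bounding-box lower-left.
Bottom plate: 17 × 2.2, A = 37.4 cm², y = 1.1 cm, Ī = 15.085 cm⁴.
Web plate: 0.8 × 26, A = 20.8 cm², y = 15.2 cm, Ī = 1171.7 cm⁴.
Top plate: 7 × 2, A = 14 cm², y = 29.2 cm, Ī = 4.6667 cm⁴.
Centroid: ȳ = ΣA·y / ΣA = 10.611 cm.
Transfer each piece to the horizontal centroidal axis using Ī + A·d² with d = y − 10.611:
  bottom plate: d = -9.5108 cm → contributes +3398.1 cm⁴
  web plate: d = 4.5892 cm → contributes +1609.8 cm⁴
  top plate: d = 18.589 cm → contributes +4842.5 cm⁴
Total I = 9850.4 cm⁴.
Extreme fibre distance c = 19.589 cm; S = I/c = 502.85 cm³.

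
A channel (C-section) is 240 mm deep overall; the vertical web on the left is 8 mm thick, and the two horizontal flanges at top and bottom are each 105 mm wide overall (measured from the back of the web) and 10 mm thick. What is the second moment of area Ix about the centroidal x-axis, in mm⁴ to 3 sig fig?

Ix ≈ 3.49 × 10⁷ mm⁴

Treat the section as a set of non-overlapping primitives; coordinates are from the bounding-box lower-left.
Web: 8 × 240, A = 1 920 mm², y = 120 mm, Ī = 9 216 000 mm⁴.
Top flange (beyond web): 97 × 10, A = 970 mm², y = 235 mm, Ī = 8083.3 mm⁴.
Bottom flange (beyond web): 97 × 10, A = 970 mm², y = 5 mm, Ī = 8083.3 mm⁴.
By symmetry the centroid is at mid-height, ȳ = 120 mm.
Transfer each piece to the centroidal x-axis using Ī + A·d² with d = y − 120:
  web: d = 0 mm → contributes +9 216 000 mm⁴
  top flange (beyond web): d = 115 mm → contributes +12 836 333 mm⁴
  bottom flange (beyond web): d = -115 mm → contributes +12 836 333 mm⁴
Total I = 34 888 667 mm⁴.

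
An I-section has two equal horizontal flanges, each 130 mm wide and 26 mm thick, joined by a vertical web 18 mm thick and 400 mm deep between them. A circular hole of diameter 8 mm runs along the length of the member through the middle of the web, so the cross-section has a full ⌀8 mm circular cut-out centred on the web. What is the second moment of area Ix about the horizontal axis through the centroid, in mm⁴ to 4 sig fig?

Split into non-overlapping primitives; take the origin at the lower-left of the bounding box.
Bottom flange: 130 × 26, A = 3 380 mm², y = 13 mm, Ī = 190 407 mm⁴.
Web: 18 × 400, A = 7 200 mm², y = 226 mm, Ī = 96 000 000 mm⁴.
Top flange: 130 × 26, A = 3 380 mm², y = 439 mm, Ī = 190 407 mm⁴.
Hole (subtracted): ⌀8, A = 50.2655 mm², y = 226 mm, Ī = 201.062 mm⁴.
By symmetry the centroid is at mid-height, ȳ = 226 mm.
Transfer each piece to the horizontal axis through the centroid using Ī + A·d² with d = y − 226:
  bottom flange: d = -213 mm → contributes +153 537 627 mm⁴
  web: d = 0 mm → contributes +96 000 000 mm⁴
  top flange: d = 213 mm → contributes +153 537 627 mm⁴
  hole: d = 0 mm → contributes −201.062 mm⁴
Total I = 403 075 052 mm⁴.

Ix ≈ 4.031 × 10⁸ mm⁴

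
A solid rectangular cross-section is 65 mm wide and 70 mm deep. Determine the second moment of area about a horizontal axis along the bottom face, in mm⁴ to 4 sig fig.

The section: 65 × 70, A = 4 550 mm², y = 35 mm, Ī = 1 857 917 mm⁴.
Transfer it to the base of the section using Ī + A·d² with d = y − 0:
  the section: d = 35 mm → contributes +7 431 667 mm⁴
Total I = 7 431 667 mm⁴.

I_base ≈ 7.432 × 10⁶ mm⁴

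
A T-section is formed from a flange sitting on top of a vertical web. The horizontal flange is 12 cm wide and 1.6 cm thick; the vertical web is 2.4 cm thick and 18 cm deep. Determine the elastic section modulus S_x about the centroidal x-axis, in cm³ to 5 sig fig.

S_x ≈ 203.66 cm³

Break the section into simple shapes (no overlaps), measuring from the bottom-left corner of the bounding box.
Flange: 12 × 1.6, A = 19.2 cm², y = 18.8 cm, Ī = 4.096 cm⁴.
Web: 2.4 × 18, A = 43.2 cm², y = 9 cm, Ī = 1166.4 cm⁴.
Centroid: ȳ = ΣA·y / ΣA = 12.01538 cm.
Transfer each piece to the centroidal x-axis using Ī + A·d² with d = y − 12.01538:
  flange: d = 6.784615 cm → contributes +887.8913 cm⁴
  web: d = -3.015385 cm → contributes +1559.198 cm⁴
Total I = 2447.089 cm⁴.
Extreme fibre distance c = 12.01538 cm; S = I/c = 203.663 cm³.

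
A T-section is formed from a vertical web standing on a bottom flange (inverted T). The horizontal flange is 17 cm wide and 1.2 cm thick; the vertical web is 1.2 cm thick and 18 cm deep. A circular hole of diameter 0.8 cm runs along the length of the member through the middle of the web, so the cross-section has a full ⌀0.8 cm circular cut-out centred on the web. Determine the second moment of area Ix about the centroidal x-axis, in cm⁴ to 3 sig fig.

Ix ≈ 1540 cm⁴

Treat the section as a set of non-overlapping primitives; coordinates are from the bounding-box lower-left.
Flange: 17 × 1.2, A = 20.4 cm², y = 0.6 cm, Ī = 2.448 cm⁴.
Web: 1.2 × 18, A = 21.6 cm², y = 10.2 cm, Ī = 583.2 cm⁴.
Hole (subtracted): ⌀0.8, A = 0.50265 cm², y = 10.2 cm, Ī = 0.020106 cm⁴.
Centroid: ȳ = ΣA·y / ΣA = 5.4807 cm.
Transfer each piece to the centroidal x-axis using Ī + A·d² with d = y − 5.4807:
  flange: d = -4.8807 cm → contributes +488.39 cm⁴
  web: d = 4.7193 cm → contributes +1064.3 cm⁴
  hole: d = 4.7193 cm → contributes −11.215 cm⁴
Total I = 1541.5 cm⁴.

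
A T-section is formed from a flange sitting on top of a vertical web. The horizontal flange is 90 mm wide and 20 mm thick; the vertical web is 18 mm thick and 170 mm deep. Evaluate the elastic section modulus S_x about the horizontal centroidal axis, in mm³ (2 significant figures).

S_x ≈ 1.5 × 10⁵ mm³

Split into non-overlapping primitives; take the origin at the lower-left of the bounding box.
Flange: 90 × 20, A = 1 800 mm², y = 180 mm, Ī = 60 000 mm⁴.
Web: 18 × 170, A = 3 060 mm², y = 85 mm, Ī = 7 369 500 mm⁴.
Centroid: ȳ = ΣA·y / ΣA = 120.2 mm.
Transfer each piece to the horizontal centroidal axis using Ī + A·d² with d = y − 120.2:
  flange: d = 59.81 mm → contributes +6 500 062 mm⁴
  web: d = -35.19 mm → contributes +11 157 772 mm⁴
Total I = 17 657 833 mm⁴.
Extreme fibre distance c = 120.2 mm; S = I/c = 146 922 mm³.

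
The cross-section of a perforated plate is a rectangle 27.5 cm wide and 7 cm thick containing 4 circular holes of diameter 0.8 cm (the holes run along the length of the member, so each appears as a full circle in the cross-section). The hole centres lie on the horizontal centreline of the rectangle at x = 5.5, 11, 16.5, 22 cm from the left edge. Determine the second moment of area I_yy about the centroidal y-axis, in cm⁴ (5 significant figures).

Split into non-overlapping primitives; take the origin at the lower-left of the bounding box.
Plate: 27.5 × 7, A = 192.5 cm², x = 13.75 cm, Ī = 12131.51 cm⁴.
Hole 1 (subtracted): ⌀0.8, A = 0.5026548 cm², x = 5.5 cm, Ī = 0.02010619 cm⁴.
Hole 2 (subtracted): ⌀0.8, A = 0.5026548 cm², x = 11 cm, Ī = 0.02010619 cm⁴.
Hole 3 (subtracted): ⌀0.8, A = 0.5026548 cm², x = 16.5 cm, Ī = 0.02010619 cm⁴.
Hole 4 (subtracted): ⌀0.8, A = 0.5026548 cm², x = 22 cm, Ī = 0.02010619 cm⁴.
By symmetry the centroid is at mid-width, x̄ = 13.75 cm.
Transfer each piece to the centroidal y-axis using Ī + A·d² with d = x − 13.75:
  plate: d = 0 cm → contributes +12131.51 cm⁴
  hole 1: d = -8.25 cm → contributes −34.23205 cm⁴
  hole 2: d = -2.75 cm → contributes −3.821433 cm⁴
  hole 3: d = 2.75 cm → contributes −3.821433 cm⁴
  hole 4: d = 8.25 cm → contributes −34.23205 cm⁴
Total I = 12055.4 cm⁴.

I_yy ≈ 1.2055 × 10⁴ cm⁴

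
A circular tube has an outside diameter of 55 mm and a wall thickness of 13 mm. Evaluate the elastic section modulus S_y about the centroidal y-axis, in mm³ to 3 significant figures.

S_y ≈ 1.51 × 10⁴ mm³

Decompose the section into non-overlapping parts with the origin at the bottom-left of its bounding rectangle.
Outer circle: ⌀55, A = 2375.8 mm², x = 27.5 mm, Ī = 449 180 mm⁴.
Bore (subtracted): ⌀29, A = 660.52 mm², x = 27.5 mm, Ī = 34 719 mm⁴.
By symmetry the centroid is at mid-width, x̄ = 27.5 mm.
All pieces are centred on the centroidal y-axis, so I = ΣĪ (holes subtracted) = 414 462 mm⁴.
Extreme fibre distance c = 27.5 mm; S = I/c = 15 071 mm³.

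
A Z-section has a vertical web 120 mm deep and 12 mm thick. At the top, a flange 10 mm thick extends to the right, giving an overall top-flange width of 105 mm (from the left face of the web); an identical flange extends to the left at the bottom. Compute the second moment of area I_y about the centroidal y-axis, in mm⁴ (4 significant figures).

I_y ≈ 6.485 × 10⁶ mm⁴

Break the section into simple shapes (no overlaps), measuring from the bottom-left corner of the bounding box.
Web: 12 × 120, A = 1 440 mm², x = 99 mm, Ī = 17 280 mm⁴.
Top flange (beyond web): 93 × 10, A = 930 mm², x = 151.5 mm, Ī = 670 298 mm⁴.
Bottom flange (beyond web): 93 × 10, A = 930 mm², x = 46.5 mm, Ī = 670 298 mm⁴.
Centroid: x̄ = ΣA·x / ΣA = 99 mm.
Transfer each piece to the centroidal y-axis using Ī + A·d² with d = x − 99:
  web: d = 0 mm → contributes +17 280 mm⁴
  top flange (beyond web): d = 52.5 mm → contributes +3 233 610 mm⁴
  bottom flange (beyond web): d = -52.5 mm → contributes +3 233 610 mm⁴
Total I = 6 484 500 mm⁴.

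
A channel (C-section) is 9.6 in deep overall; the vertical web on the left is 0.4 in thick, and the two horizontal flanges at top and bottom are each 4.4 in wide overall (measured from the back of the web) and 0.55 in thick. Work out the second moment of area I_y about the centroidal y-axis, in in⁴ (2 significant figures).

I_y ≈ 16 in⁴

Break the section into simple shapes (no overlaps), measuring from the bottom-left corner of the bounding box.
Web: 0.4 × 9.6, A = 3.84 in², x = 0.2 in, Ī = 0.0512 in⁴.
Top flange (beyond web): 4 × 0.55, A = 2.2 in², x = 2.4 in, Ī = 2.933 in⁴.
Bottom flange (beyond web): 4 × 0.55, A = 2.2 in², x = 2.4 in, Ī = 2.933 in⁴.
Centroid: x̄ = ΣA·x / ΣA = 1.375 in.
Transfer each piece to the centroidal y-axis using Ī + A·d² with d = x − 1.375:
  web: d = -1.175 in → contributes +5.351 in⁴
  top flange (beyond web): d = 1.025 in → contributes +5.246 in⁴
  bottom flange (beyond web): d = 1.025 in → contributes +5.246 in⁴
Total I = 15.84 in⁴.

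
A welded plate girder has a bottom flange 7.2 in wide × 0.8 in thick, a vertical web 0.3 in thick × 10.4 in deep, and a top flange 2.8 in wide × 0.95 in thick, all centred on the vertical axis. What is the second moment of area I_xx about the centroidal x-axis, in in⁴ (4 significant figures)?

Break the section into simple shapes (no overlaps), measuring from the bottom-left corner of the bounding box.
Bottom plate: 7.2 × 0.8, A = 5.76 in², y = 0.4 in, Ī = 0.3072 in⁴.
Web plate: 0.3 × 10.4, A = 3.12 in², y = 6 in, Ī = 28.1216 in⁴.
Top plate: 2.8 × 0.95, A = 2.66 in², y = 11.675 in, Ī = 0.200054 in⁴.
Centroid: ȳ = ΣA·y / ΣA = 4.51295 in.
Transfer each piece to the centroidal x-axis using Ī + A·d² with d = y − 4.51295:
  bottom plate: d = -4.11295 in → contributes +97.7457 in⁴
  web plate: d = 1.48705 in → contributes +35.0209 in⁴
  top plate: d = 7.16205 in → contributes +136.644 in⁴
Total I = 269.411 in⁴.

I_xx ≈ 269.4 in⁴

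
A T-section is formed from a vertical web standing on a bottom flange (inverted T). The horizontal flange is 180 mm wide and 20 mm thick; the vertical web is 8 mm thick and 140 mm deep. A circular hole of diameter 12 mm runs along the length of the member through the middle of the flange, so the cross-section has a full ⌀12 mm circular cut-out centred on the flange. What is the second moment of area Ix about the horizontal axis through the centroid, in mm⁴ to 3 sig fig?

Decompose the section into non-overlapping parts with the origin at the bottom-left of its bounding rectangle.
Flange: 180 × 20, A = 3 600 mm², y = 10 mm, Ī = 120 000 mm⁴.
Web: 8 × 140, A = 1 120 mm², y = 90 mm, Ī = 1 829 333 mm⁴.
Hole (subtracted): ⌀12, A = 113.1 mm², y = 10 mm, Ī = 1017.9 mm⁴.
Centroid: ȳ = ΣA·y / ΣA = 29.449 mm.
Transfer each piece to the horizontal axis through the centroid using Ī + A·d² with d = y − 29.449:
  flange: d = -19.449 mm → contributes +1 481 760 mm⁴
  web: d = 60.551 mm → contributes +5 935 717 mm⁴
  hole: d = -19.449 mm → contributes −43 799 mm⁴
Total I = 7 373 678 mm⁴.

Ix ≈ 7.37 × 10⁶ mm⁴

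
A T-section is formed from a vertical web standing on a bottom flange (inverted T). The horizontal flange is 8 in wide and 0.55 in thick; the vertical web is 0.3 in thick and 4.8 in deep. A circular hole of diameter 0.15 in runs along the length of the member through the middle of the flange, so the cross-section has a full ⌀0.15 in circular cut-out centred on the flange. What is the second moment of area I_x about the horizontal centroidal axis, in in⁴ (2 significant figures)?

I_x ≈ 11 in⁴

Treat the section as a set of non-overlapping primitives; coordinates are from the bounding-box lower-left.
Flange: 8 × 0.55, A = 4.4 in², y = 0.275 in, Ī = 0.1109 in⁴.
Web: 0.3 × 4.8, A = 1.44 in², y = 2.95 in, Ī = 2.765 in⁴.
Hole (subtracted): ⌀0.15, A = 0.01767 in², y = 0.275 in, Ī = 0.00002485 in⁴.
Centroid: ȳ = ΣA·y / ΣA = 0.9366 in.
Transfer each piece to the horizontal centroidal axis using Ī + A·d² with d = y − 0.9366:
  flange: d = -0.6616 in → contributes +2.037 in⁴
  web: d = 2.013 in → contributes +8.602 in⁴
  hole: d = -0.6616 in → contributes −0.00776 in⁴
Total I = 10.63 in⁴.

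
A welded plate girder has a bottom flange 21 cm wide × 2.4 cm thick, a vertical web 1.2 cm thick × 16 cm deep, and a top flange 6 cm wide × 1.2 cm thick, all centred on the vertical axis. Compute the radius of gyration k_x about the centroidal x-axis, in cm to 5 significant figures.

Split into non-overlapping primitives; take the origin at the lower-left of the bounding box.
Bottom plate: 21 × 2.4, A = 50.4 cm², y = 1.2 cm, Ī = 24.192 cm⁴.
Web plate: 1.2 × 16, A = 19.2 cm², y = 10.4 cm, Ī = 409.6 cm⁴.
Top plate: 6 × 1.2, A = 7.2 cm², y = 19 cm, Ī = 0.864 cm⁴.
Centroid: ȳ = ΣA·y / ΣA = 5.16875 cm.
Transfer each piece to the centroidal x-axis using Ī + A·d² with d = y − 5.16875:
  bottom plate: d = -3.96875 cm → contributes +818.0412 cm⁴
  web plate: d = 5.23125 cm → contributes +935.0268 cm⁴
  top plate: d = 13.83125 cm → contributes +1378.249 cm⁴
Total I = 3131.317 cm⁴.
Radius of gyration: k = √(I/A) = √(3131.317 / 76.8) = 6.385324 cm.

k_x ≈ 6.3853 cm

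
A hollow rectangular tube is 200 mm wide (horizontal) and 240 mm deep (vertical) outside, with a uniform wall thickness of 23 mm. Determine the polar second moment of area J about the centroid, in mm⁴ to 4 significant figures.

J ≈ 2.377 × 10⁸ mm⁴

Treat the section as a set of non-overlapping primitives; coordinates are from the bounding-box lower-left.
Outer rectangle: 200 × 240, A = 48 000 mm², y = 120 mm, Ī = 230 400 000 mm⁴.
Inner void (subtracted): 154 × 194, A = 29 876 mm², y = 120 mm, Ī = 93 701 095 mm⁴.
By symmetry the centroid is at mid-height, ȳ = 120 mm.
All pieces are centred on the centroidal x-axis, so I = ΣĪ (holes subtracted) = 136 698 905 mm⁴.
Repeating about the centroidal y-axis gives I_y = 100 955 065 mm⁴.
Polar second moment: J = I_x + I_y = 237 653 971 mm⁴.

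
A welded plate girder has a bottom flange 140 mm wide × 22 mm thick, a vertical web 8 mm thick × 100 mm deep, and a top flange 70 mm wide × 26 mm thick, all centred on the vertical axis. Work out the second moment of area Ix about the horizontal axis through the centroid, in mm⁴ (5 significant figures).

Break the section into simple shapes (no overlaps), measuring from the bottom-left corner of the bounding box.
Bottom plate: 140 × 22, A = 3 080 mm², y = 11 mm, Ī = 124226.7 mm⁴.
Web plate: 8 × 100, A = 800 mm², y = 72 mm, Ī = 666666.7 mm⁴.
Top plate: 70 × 26, A = 1 820 mm², y = 135 mm, Ī = 102526.7 mm⁴.
Centroid: ȳ = ΣA·y / ΣA = 59.15439 mm.
Transfer each piece to the horizontal axis through the centroid using Ī + A·d² with d = y − 59.15439:
  bottom plate: d = -48.15439 mm → contributes +7 266 269 mm⁴
  web plate: d = 12.84561 mm → contributes +798674.5 mm⁴
  top plate: d = 75.84561 mm → contributes +10 572 181 mm⁴
Total I = 18 637 124 mm⁴.

Ix ≈ 1.8637 × 10⁷ mm⁴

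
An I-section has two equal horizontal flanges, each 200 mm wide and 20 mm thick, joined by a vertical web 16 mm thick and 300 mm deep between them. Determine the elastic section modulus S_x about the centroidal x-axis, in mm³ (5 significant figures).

S_x ≈ 1.4180 × 10⁶ mm³

Break the section into simple shapes (no overlaps), measuring from the bottom-left corner of the bounding box.
Bottom flange: 200 × 20, A = 4 000 mm², y = 10 mm, Ī = 133333.3 mm⁴.
Web: 16 × 300, A = 4 800 mm², y = 170 mm, Ī = 36 000 000 mm⁴.
Top flange: 200 × 20, A = 4 000 mm², y = 330 mm, Ī = 133333.3 mm⁴.
By symmetry the centroid is at mid-height, ȳ = 170 mm.
Transfer each piece to the centroidal x-axis using Ī + A·d² with d = y − 170:
  bottom flange: d = -160 mm → contributes +102 533 333 mm⁴
  web: d = 0 mm → contributes +36 000 000 mm⁴
  top flange: d = 160 mm → contributes +102 533 333 mm⁴
Total I = 241 066 667 mm⁴.
Extreme fibre distance c = 170 mm; S = I/c = 1 418 039 mm³.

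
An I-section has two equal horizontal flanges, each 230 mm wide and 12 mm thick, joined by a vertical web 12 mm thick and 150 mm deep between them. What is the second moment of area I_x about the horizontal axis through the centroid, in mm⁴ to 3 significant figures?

Treat the section as a set of non-overlapping primitives; coordinates are from the bounding-box lower-left.
Bottom flange: 230 × 12, A = 2 760 mm², y = 6 mm, Ī = 33 120 mm⁴.
Web: 12 × 150, A = 1 800 mm², y = 87 mm, Ī = 3 375 000 mm⁴.
Top flange: 230 × 12, A = 2 760 mm², y = 168 mm, Ī = 33 120 mm⁴.
By symmetry the centroid is at mid-height, ȳ = 87 mm.
Transfer each piece to the horizontal axis through the centroid using Ī + A·d² with d = y − 87:
  bottom flange: d = -81 mm → contributes +18 141 480 mm⁴
  web: d = 0 mm → contributes +3 375 000 mm⁴
  top flange: d = 81 mm → contributes +18 141 480 mm⁴
Total I = 39 657 960 mm⁴.

I_x ≈ 3.97 × 10⁷ mm⁴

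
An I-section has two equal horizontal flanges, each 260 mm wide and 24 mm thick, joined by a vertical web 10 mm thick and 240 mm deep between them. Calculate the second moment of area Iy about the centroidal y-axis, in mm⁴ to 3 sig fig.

Iy ≈ 7.03 × 10⁷ mm⁴

Split into non-overlapping primitives; take the origin at the lower-left of the bounding box.
Bottom flange: 260 × 24, A = 6 240 mm², x = 130 mm, Ī = 35 152 000 mm⁴.
Web: 10 × 240, A = 2 400 mm², x = 130 mm, Ī = 20 000 mm⁴.
Top flange: 260 × 24, A = 6 240 mm², x = 130 mm, Ī = 35 152 000 mm⁴.
By symmetry the centroid is at mid-width, x̄ = 130 mm.
All pieces are centred on the centroidal y-axis, so I = ΣĪ = 70 324 000 mm⁴.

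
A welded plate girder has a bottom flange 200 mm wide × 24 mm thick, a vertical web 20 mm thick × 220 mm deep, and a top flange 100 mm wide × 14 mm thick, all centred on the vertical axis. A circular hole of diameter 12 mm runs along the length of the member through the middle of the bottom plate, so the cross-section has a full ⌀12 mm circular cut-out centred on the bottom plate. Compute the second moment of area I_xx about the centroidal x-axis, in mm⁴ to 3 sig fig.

Decompose the section into non-overlapping parts with the origin at the bottom-left of its bounding rectangle.
Bottom plate: 200 × 24, A = 4 800 mm², y = 12 mm, Ī = 230 400 mm⁴.
Web plate: 20 × 220, A = 4 400 mm², y = 134 mm, Ī = 17 746 667 mm⁴.
Top plate: 100 × 14, A = 1 400 mm², y = 251 mm, Ī = 22 867 mm⁴.
Hole (subtracted): ⌀12, A = 113.1 mm², y = 12 mm, Ī = 1017.9 mm⁴.
Centroid: ȳ = ΣA·y / ΣA = 95.094 mm.
Transfer each piece to the centroidal x-axis using Ī + A·d² with d = y − 95.094:
  bottom plate: d = -83.094 mm → contributes +33 372 641 mm⁴
  web plate: d = 38.906 mm → contributes +24 406 802 mm⁴
  top plate: d = 155.91 mm → contributes +34 052 165 mm⁴
  hole: d = -83.094 mm → contributes −781 914 mm⁴
Total I = 91 049 695 mm⁴.

I_xx ≈ 9.10 × 10⁷ mm⁴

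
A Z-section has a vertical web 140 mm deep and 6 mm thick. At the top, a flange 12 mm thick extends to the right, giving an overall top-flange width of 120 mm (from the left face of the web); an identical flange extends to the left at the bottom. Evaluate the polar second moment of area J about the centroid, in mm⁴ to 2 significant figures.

Decompose the section into non-overlapping parts with the origin at the bottom-left of its bounding rectangle.
Web: 6 × 140, A = 840 mm², y = 70 mm, Ī = 1 372 000 mm⁴.
Top flange (beyond web): 114 × 12, A = 1 368 mm², y = 134 mm, Ī = 16 416 mm⁴.
Bottom flange (beyond web): 114 × 12, A = 1 368 mm², y = 6 mm, Ī = 16 416 mm⁴.
Centroid: ȳ = ΣA·y / ΣA = 70 mm.
Transfer each piece to the centroidal x-axis using Ī + A·d² with d = y − 70:
  web: d = 0 mm → contributes +1 372 000 mm⁴
  top flange (beyond web): d = 64 mm → contributes +5 619 744 mm⁴
  bottom flange (beyond web): d = -64 mm → contributes +5 619 744 mm⁴
Total I = 12 611 488 mm⁴.
For the y-axis: x̄ = 117 mm.
Repeating about the centroidal y-axis gives I_y = 12 815 208 mm⁴.
Polar second moment: J = I_x + I_y = 25 426 696 mm⁴.

J ≈ 2.5 × 10⁷ mm⁴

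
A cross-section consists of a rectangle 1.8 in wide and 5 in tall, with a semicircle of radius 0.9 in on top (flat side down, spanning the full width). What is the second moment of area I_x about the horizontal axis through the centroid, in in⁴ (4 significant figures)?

Break the section into simple shapes (no overlaps), measuring from the bottom-left corner of the bounding box.
Rectangular body: 1.8 × 5, A = 9 in², y = 2.5 in, Ī = 18.75 in⁴.
Semicircular cap: semicircle r = 0.9, A = 1.27235 in², y = 5.38197 in, Ī = 0.0720115 in⁴.
Centroid: ȳ = ΣA·y / ΣA = 2.85696 in.
Transfer each piece to the horizontal axis through the centroid using Ī + A·d² with d = y − 2.85696:
  rectangular body: d = -0.356965 in → contributes +19.8968 in⁴
  semicircular cap: d = 2.52501 in → contributes +8.18405 in⁴
Total I = 28.0809 in⁴.

I_x ≈ 28.08 in⁴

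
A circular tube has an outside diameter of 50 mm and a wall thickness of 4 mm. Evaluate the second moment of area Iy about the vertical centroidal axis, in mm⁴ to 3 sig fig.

Iy ≈ 1.54 × 10⁵ mm⁴

Decompose the section into non-overlapping parts with the origin at the bottom-left of its bounding rectangle.
Outer circle: ⌀50, A = 1963.5 mm², x = 25 mm, Ī = 306 796 mm⁴.
Bore (subtracted): ⌀42, A = 1385.4 mm², x = 25 mm, Ī = 152 745 mm⁴.
By symmetry the centroid is at mid-width, x̄ = 25 mm.
All pieces are centred on the vertical centroidal axis, so I = ΣĪ (holes subtracted) = 154 051 mm⁴.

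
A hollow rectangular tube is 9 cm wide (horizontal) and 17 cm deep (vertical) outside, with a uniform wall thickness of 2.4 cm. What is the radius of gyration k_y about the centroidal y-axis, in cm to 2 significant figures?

Decompose the section into non-overlapping parts with the origin at the bottom-left of its bounding rectangle.
Outer rectangle: 9 × 17, A = 153 cm², x = 4.5 cm, Ī = 1 033 cm⁴.
Inner void (subtracted): 4.2 × 12.2, A = 51.24 cm², x = 4.5 cm, Ī = 75.32 cm⁴.
By symmetry the centroid is at mid-width, x̄ = 4.5 cm.
All pieces are centred on the centroidal y-axis, so I = ΣĪ (holes subtracted) = 957.4 cm⁴.
Radius of gyration: k = √(I/A) = √(957.4 / 101.8) = 3.067 cm.

k_y ≈ 3.1 cm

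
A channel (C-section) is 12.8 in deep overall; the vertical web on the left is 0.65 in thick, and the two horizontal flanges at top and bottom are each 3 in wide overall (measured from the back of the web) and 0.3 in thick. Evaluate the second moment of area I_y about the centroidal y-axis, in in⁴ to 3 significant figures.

Split into non-overlapping primitives; take the origin at the lower-left of the bounding box.
Web: 0.65 × 12.8, A = 8.32 in², x = 0.325 in, Ī = 0.29293 in⁴.
Top flange (beyond web): 2.35 × 0.3, A = 0.705 in², x = 1.825 in, Ī = 0.32445 in⁴.
Bottom flange (beyond web): 2.35 × 0.3, A = 0.705 in², x = 1.825 in, Ī = 0.32445 in⁴.
Centroid: x̄ = ΣA·x / ΣA = 0.54237 in.
Transfer each piece to the centroidal y-axis using Ī + A·d² with d = x − 0.54237:
  web: d = -0.21737 in → contributes +0.68605 in⁴
  top flange (beyond web): d = 1.2826 in → contributes +1.4843 in⁴
  bottom flange (beyond web): d = 1.2826 in → contributes +1.4843 in⁴
Total I = 3.6546 in⁴.

I_y ≈ 3.65 in⁴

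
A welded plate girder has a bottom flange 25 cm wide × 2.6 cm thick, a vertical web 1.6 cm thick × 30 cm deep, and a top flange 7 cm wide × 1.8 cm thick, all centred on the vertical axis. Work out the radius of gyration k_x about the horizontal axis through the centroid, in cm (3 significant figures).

k_x ≈ 12.0 cm

Treat the section as a set of non-overlapping primitives; coordinates are from the bounding-box lower-left.
Bottom plate: 25 × 2.6, A = 65 cm², y = 1.3 cm, Ī = 36.617 cm⁴.
Web plate: 1.6 × 30, A = 48 cm², y = 17.6 cm, Ī = 3 600 cm⁴.
Top plate: 7 × 1.8, A = 12.6 cm², y = 33.5 cm, Ī = 3.402 cm⁴.
Centroid: ȳ = ΣA·y / ΣA = 10.76 cm.
Transfer each piece to the horizontal axis through the centroid using Ī + A·d² with d = y − 10.76:
  bottom plate: d = -9.4596 cm → contributes +5 853 cm⁴
  web plate: d = 6.8404 cm → contributes +5 846 cm⁴
  top plate: d = 22.74 cm → contributes +6519.2 cm⁴
Total I = 18 218 cm⁴.
Radius of gyration: k = √(I/A) = √(18 218 / 125.6) = 12.044 cm.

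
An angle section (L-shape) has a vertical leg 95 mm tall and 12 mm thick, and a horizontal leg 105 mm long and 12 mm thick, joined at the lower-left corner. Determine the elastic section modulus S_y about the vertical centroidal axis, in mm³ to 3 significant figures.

Treat the section as a set of non-overlapping primitives; coordinates are from the bounding-box lower-left.
Vertical leg: 12 × 95, A = 1 140 mm², x = 6 mm, Ī = 13 680 mm⁴.
Horizontal leg (remainder): 93 × 12, A = 1 116 mm², x = 58.5 mm, Ī = 804 357 mm⁴.
Centroid: x̄ = ΣA·x / ΣA = 31.971 mm.
Transfer each piece to the vertical centroidal axis using Ī + A·d² with d = x − 31.971:
  vertical leg: d = -25.971 mm → contributes +782 587 mm⁴
  horizontal leg (remainder): d = 26.529 mm → contributes +1 589 799 mm⁴
Total I = 2 372 386 mm⁴.
Extreme fibre distance c = 73.029 mm; S = I/c = 32 485 mm³.

S_y ≈ 3.25 × 10⁴ mm³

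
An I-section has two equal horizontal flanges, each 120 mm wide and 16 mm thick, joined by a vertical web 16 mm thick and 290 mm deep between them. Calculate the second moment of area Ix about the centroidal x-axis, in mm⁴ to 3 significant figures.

Ix ≈ 1.22 × 10⁸ mm⁴

Treat the section as a set of non-overlapping primitives; coordinates are from the bounding-box lower-left.
Bottom flange: 120 × 16, A = 1 920 mm², y = 8 mm, Ī = 40 960 mm⁴.
Web: 16 × 290, A = 4 640 mm², y = 161 mm, Ī = 32 518 667 mm⁴.
Top flange: 120 × 16, A = 1 920 mm², y = 314 mm, Ī = 40 960 mm⁴.
By symmetry the centroid is at mid-height, ȳ = 161 mm.
Transfer each piece to the centroidal x-axis using Ī + A·d² with d = y − 161:
  bottom flange: d = -153 mm → contributes +44 986 240 mm⁴
  web: d = 0 mm → contributes +32 518 667 mm⁴
  top flange: d = 153 mm → contributes +44 986 240 mm⁴
Total I = 122 491 147 mm⁴.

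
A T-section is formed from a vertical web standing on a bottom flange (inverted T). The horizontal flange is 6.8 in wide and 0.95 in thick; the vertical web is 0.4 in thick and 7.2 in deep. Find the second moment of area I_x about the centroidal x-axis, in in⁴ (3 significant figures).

I_x ≈ 46.0 in⁴

Treat the section as a set of non-overlapping primitives; coordinates are from the bounding-box lower-left.
Flange: 6.8 × 0.95, A = 6.46 in², y = 0.475 in, Ī = 0.48585 in⁴.
Web: 0.4 × 7.2, A = 2.88 in², y = 4.55 in, Ī = 12.442 in⁴.
Centroid: ȳ = ΣA·y / ΣA = 1.7315 in.
Transfer each piece to the centroidal x-axis using Ī + A·d² with d = y − 1.7315:
  flange: d = -1.2565 in → contributes +10.685 in⁴
  web: d = 2.8185 in → contributes +35.32 in⁴
Total I = 46.005 in⁴.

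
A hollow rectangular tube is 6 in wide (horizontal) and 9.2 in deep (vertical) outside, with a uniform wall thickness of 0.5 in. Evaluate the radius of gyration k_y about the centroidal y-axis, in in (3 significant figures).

k_y ≈ 2.38 in

Break the section into simple shapes (no overlaps), measuring from the bottom-left corner of the bounding box.
Outer rectangle: 6 × 9.2, A = 55.2 in², x = 3 in, Ī = 165.6 in⁴.
Inner void (subtracted): 5 × 8.2, A = 41 in², x = 3 in, Ī = 85.417 in⁴.
By symmetry the centroid is at mid-width, x̄ = 3 in.
All pieces are centred on the centroidal y-axis, so I = ΣĪ (holes subtracted) = 80.183 in⁴.
Radius of gyration: k = √(I/A) = √(80.183 / 14.2) = 2.3763 in.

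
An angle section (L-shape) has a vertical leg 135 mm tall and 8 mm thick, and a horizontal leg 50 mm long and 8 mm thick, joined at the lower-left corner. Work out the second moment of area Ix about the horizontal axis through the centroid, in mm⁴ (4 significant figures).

Ix ≈ 2.675 × 10⁶ mm⁴

Treat the section as a set of non-overlapping primitives; coordinates are from the bounding-box lower-left.
Vertical leg: 8 × 135, A = 1 080 mm², y = 67.5 mm, Ī = 1 640 250 mm⁴.
Horizontal leg (remainder): 42 × 8, A = 336 mm², y = 4 mm, Ī = 1 792 mm⁴.
Centroid: ȳ = ΣA·y / ΣA = 52.4322 mm.
Transfer each piece to the horizontal axis through the centroid using Ī + A·d² with d = y − 52.4322:
  vertical leg: d = 15.0678 mm → contributes +1 885 452 mm⁴
  horizontal leg (remainder): d = -48.4322 mm → contributes +789 940 mm⁴
Total I = 2 675 391 mm⁴.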